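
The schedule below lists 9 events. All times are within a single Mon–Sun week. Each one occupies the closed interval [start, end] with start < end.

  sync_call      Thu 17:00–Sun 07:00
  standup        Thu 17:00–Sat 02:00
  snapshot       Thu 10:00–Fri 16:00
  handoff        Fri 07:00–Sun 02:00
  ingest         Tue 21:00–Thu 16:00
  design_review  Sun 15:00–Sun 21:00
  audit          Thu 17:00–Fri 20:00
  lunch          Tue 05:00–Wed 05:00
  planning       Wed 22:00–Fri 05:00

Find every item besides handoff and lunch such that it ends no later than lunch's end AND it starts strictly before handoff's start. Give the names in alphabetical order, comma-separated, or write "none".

none

Conditions: its end is no later than lunch's end (X.end <= Wed 05:00) AND its start is strictly before handoff's start (X.start < Fri 07:00).
audit: end Fri 20:00 <= Wed 05:00? ✗; start Thu 17:00 < Fri 07:00? ✓ → no.
design_review: end Sun 21:00 <= Wed 05:00? ✗; start Sun 15:00 < Fri 07:00? ✗ → no.
ingest: end Thu 16:00 <= Wed 05:00? ✗; start Tue 21:00 < Fri 07:00? ✓ → no.
planning: end Fri 05:00 <= Wed 05:00? ✗; start Wed 22:00 < Fri 07:00? ✓ → no.
snapshot: end Fri 16:00 <= Wed 05:00? ✗; start Thu 10:00 < Fri 07:00? ✓ → no.
standup: end Sat 02:00 <= Wed 05:00? ✗; start Thu 17:00 < Fri 07:00? ✓ → no.
sync_call: end Sun 07:00 <= Wed 05:00? ✗; start Thu 17:00 < Fri 07:00? ✓ → no.
Result: none.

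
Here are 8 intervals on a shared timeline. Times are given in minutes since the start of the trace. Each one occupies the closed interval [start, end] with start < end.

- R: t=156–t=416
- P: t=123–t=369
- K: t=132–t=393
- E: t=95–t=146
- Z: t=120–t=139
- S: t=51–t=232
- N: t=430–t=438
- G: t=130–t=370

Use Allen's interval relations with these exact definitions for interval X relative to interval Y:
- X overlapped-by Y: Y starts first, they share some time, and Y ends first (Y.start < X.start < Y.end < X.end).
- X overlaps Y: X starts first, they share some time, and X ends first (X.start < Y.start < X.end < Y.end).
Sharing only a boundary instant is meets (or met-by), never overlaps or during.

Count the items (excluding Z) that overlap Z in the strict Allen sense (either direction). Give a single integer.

Target Z = [t=120, t=139].
E [t=95, t=146] → contains → no.
G [t=130, t=370] → overlapped-by → counts.
K [t=132, t=393] → overlapped-by → counts.
N [t=430, t=438] → after → no.
P [t=123, t=369] → overlapped-by → counts.
R [t=156, t=416] → after → no.
S [t=51, t=232] → contains → no.
Total: 3.

3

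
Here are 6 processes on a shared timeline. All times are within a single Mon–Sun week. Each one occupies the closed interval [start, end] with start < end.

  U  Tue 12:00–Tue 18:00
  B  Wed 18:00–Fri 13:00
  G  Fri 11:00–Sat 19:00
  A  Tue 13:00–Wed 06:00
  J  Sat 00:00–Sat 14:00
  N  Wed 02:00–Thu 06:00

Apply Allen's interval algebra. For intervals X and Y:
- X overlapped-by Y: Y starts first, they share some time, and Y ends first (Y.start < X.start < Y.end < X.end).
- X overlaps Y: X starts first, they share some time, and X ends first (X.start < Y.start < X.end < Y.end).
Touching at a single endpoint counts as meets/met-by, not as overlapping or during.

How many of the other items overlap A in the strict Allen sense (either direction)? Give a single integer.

Target A = [Tue 13:00, Wed 06:00].
B [Wed 18:00, Fri 13:00] → after → no.
G [Fri 11:00, Sat 19:00] → after → no.
J [Sat 00:00, Sat 14:00] → after → no.
N [Wed 02:00, Thu 06:00] → overlapped-by → counts.
U [Tue 12:00, Tue 18:00] → overlaps → counts.
Total: 2.

2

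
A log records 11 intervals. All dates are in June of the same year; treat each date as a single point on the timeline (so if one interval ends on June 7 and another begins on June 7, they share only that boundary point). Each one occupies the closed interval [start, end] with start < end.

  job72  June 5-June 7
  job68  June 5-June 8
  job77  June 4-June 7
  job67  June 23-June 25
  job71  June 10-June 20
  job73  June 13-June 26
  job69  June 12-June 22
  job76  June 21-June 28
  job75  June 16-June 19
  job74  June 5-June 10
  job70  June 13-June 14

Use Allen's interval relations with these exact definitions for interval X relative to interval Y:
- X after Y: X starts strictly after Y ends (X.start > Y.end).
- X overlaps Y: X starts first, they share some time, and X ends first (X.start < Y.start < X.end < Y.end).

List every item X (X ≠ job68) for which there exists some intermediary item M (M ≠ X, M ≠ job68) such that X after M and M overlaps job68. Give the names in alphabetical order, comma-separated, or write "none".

Target job68 = [June 5, June 8].
Intermediaries M with M overlaps job68: job77.
Via job77 — items with X after job77: job67, job69, job70, job71, job73, job75, job76.
Union: job67, job69, job70, job71, job73, job75, job76.

job67, job69, job70, job71, job73, job75, job76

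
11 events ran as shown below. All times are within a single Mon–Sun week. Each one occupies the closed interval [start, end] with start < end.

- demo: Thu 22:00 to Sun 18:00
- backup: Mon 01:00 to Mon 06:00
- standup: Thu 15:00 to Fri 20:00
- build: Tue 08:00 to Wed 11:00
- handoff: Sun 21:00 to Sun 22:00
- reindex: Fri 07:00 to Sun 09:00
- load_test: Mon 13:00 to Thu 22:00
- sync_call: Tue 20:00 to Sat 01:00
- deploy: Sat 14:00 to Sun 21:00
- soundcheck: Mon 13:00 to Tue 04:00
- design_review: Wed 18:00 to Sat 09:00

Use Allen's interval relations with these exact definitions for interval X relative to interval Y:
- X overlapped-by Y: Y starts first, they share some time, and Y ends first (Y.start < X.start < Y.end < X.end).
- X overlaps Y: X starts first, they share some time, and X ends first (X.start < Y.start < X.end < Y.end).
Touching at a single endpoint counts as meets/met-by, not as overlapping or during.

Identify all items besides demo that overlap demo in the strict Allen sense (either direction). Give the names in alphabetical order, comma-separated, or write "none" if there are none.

Target demo = [Thu 22:00, Sun 18:00].
backup [Mon 01:00, Mon 06:00] → before → no.
build [Tue 08:00, Wed 11:00] → before → no.
deploy [Sat 14:00, Sun 21:00] → overlapped-by → yes.
design_review [Wed 18:00, Sat 09:00] → overlaps → yes.
handoff [Sun 21:00, Sun 22:00] → after → no.
load_test [Mon 13:00, Thu 22:00] → meets → no.
reindex [Fri 07:00, Sun 09:00] → during → no.
soundcheck [Mon 13:00, Tue 04:00] → before → no.
standup [Thu 15:00, Fri 20:00] → overlaps → yes.
sync_call [Tue 20:00, Sat 01:00] → overlaps → yes.
Result: deploy, design_review, standup, sync_call.

deploy, design_review, standup, sync_call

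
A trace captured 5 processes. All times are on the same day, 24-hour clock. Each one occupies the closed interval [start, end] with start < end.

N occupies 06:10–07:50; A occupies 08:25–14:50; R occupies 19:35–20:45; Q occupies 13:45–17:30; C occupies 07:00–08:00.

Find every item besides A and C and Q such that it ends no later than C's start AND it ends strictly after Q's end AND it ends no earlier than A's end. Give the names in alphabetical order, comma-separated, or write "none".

Conditions: its end is no later than C's start (X.end <= 07:00) AND its end is strictly after Q's end (X.end > 17:30) AND its end is no earlier than A's end (X.end >= 14:50).
N: end 07:50 <= 07:00? ✗; end 07:50 > 17:30? ✗; end 07:50 >= 14:50? ✗ → no.
R: end 20:45 <= 07:00? ✗; end 20:45 > 17:30? ✓; end 20:45 >= 14:50? ✓ → no.
Result: none.

none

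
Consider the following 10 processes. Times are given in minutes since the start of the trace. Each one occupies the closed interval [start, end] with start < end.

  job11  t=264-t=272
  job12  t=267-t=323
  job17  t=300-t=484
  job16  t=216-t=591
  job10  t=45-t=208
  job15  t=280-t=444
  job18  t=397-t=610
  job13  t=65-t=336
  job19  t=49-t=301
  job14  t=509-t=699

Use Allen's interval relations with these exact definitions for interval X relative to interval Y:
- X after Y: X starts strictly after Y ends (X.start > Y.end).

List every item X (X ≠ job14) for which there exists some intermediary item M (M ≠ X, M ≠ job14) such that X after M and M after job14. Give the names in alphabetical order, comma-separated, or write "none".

none

Target job14 = [t=509, t=699].
Intermediaries M with M after job14: none.
Union: none.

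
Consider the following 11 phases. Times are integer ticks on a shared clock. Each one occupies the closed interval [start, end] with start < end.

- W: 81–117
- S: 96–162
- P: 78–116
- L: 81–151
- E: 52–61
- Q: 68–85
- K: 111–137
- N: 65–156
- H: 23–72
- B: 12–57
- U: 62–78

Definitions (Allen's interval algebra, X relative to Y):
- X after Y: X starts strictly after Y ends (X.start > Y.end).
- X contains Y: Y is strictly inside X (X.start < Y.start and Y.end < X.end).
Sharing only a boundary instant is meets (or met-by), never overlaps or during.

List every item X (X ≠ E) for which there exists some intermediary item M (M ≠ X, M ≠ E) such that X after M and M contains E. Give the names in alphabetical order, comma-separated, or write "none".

K, L, P, S, W

Target E = [52, 61].
Intermediaries M with M contains E: H.
Via H — items with X after H: K, L, P, S, W.
Union: K, L, P, S, W.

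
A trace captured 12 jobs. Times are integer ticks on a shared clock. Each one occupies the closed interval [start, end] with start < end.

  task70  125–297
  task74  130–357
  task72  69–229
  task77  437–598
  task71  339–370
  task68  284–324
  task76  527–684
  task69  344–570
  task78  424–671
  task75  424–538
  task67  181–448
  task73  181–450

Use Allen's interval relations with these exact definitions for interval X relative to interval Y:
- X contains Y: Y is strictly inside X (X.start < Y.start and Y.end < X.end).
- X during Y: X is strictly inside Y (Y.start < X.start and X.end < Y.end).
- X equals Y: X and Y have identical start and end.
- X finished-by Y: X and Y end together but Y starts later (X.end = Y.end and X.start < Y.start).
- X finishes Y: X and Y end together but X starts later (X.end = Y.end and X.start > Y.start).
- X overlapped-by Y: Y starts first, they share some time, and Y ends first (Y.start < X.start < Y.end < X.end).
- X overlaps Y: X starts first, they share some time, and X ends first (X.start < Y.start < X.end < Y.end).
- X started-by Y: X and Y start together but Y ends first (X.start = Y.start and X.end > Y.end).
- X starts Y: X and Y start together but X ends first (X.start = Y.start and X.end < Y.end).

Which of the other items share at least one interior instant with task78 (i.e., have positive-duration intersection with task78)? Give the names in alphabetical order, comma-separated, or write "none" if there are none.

task67, task69, task73, task75, task76, task77

Target task78 = [424, 671].
task67 [181, 448] → overlaps → yes.
task68 [284, 324] → before → no.
task69 [344, 570] → overlaps → yes.
task70 [125, 297] → before → no.
task71 [339, 370] → before → no.
task72 [69, 229] → before → no.
task73 [181, 450] → overlaps → yes.
task74 [130, 357] → before → no.
task75 [424, 538] → starts → yes.
task76 [527, 684] → overlapped-by → yes.
task77 [437, 598] → during → yes.
Result: task67, task69, task73, task75, task76, task77.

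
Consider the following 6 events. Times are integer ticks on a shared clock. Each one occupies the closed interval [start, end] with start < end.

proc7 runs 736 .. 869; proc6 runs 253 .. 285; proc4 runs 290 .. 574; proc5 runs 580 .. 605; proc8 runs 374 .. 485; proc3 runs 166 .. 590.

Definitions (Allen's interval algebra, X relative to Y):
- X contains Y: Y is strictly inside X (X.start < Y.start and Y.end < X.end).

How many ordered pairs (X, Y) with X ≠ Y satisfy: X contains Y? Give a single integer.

4

Checking all 30 ordered pairs for relation 'contains'; matching pairs in alphabetical order:
(proc3, proc4): proc3 contains proc4 ✓
(proc3, proc6): proc3 contains proc6 ✓
(proc3, proc8): proc3 contains proc8 ✓
(proc4, proc8): proc4 contains proc8 ✓
Count: 4.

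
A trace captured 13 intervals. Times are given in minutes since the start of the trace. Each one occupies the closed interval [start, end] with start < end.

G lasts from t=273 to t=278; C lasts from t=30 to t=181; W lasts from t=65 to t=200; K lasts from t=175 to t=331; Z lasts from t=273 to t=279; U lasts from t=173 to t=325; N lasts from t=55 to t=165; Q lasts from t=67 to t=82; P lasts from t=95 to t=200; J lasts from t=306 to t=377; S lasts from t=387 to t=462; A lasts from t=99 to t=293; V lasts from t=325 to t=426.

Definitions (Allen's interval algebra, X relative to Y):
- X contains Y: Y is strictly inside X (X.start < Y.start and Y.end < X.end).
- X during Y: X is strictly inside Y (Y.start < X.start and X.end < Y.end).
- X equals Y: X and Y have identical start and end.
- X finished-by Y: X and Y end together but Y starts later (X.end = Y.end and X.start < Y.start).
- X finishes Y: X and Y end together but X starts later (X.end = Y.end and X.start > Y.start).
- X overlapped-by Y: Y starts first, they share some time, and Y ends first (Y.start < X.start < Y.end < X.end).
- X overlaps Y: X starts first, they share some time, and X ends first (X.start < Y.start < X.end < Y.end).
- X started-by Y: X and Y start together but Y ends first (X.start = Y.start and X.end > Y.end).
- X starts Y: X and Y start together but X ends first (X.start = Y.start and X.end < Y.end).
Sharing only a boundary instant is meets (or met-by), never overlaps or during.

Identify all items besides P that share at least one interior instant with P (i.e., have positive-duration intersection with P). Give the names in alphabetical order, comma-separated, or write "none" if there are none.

A, C, K, N, U, W

Target P = [t=95, t=200].
A [t=99, t=293] → overlapped-by → yes.
C [t=30, t=181] → overlaps → yes.
G [t=273, t=278] → after → no.
J [t=306, t=377] → after → no.
K [t=175, t=331] → overlapped-by → yes.
N [t=55, t=165] → overlaps → yes.
Q [t=67, t=82] → before → no.
S [t=387, t=462] → after → no.
U [t=173, t=325] → overlapped-by → yes.
V [t=325, t=426] → after → no.
W [t=65, t=200] → finished-by → yes.
Z [t=273, t=279] → after → no.
Result: A, C, K, N, U, W.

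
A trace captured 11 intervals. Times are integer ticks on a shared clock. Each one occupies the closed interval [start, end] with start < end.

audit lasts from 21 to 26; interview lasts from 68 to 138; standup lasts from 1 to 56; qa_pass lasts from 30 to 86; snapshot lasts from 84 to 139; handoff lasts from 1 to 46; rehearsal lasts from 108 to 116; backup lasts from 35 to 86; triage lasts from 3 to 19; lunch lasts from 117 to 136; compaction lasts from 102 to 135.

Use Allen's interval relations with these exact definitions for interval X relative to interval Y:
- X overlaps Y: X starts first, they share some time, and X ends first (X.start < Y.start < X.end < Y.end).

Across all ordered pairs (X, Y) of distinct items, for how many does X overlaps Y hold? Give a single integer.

Checking all 110 ordered pairs for relation 'overlaps'; matching pairs in alphabetical order:
(backup, interview): backup overlaps interview ✓
(backup, snapshot): backup overlaps snapshot ✓
(compaction, lunch): compaction overlaps lunch ✓
(handoff, backup): handoff overlaps backup ✓
(handoff, qa_pass): handoff overlaps qa_pass ✓
(interview, snapshot): interview overlaps snapshot ✓
(qa_pass, interview): qa_pass overlaps interview ✓
(qa_pass, snapshot): qa_pass overlaps snapshot ✓
(standup, backup): standup overlaps backup ✓
(standup, qa_pass): standup overlaps qa_pass ✓
Count: 10.

10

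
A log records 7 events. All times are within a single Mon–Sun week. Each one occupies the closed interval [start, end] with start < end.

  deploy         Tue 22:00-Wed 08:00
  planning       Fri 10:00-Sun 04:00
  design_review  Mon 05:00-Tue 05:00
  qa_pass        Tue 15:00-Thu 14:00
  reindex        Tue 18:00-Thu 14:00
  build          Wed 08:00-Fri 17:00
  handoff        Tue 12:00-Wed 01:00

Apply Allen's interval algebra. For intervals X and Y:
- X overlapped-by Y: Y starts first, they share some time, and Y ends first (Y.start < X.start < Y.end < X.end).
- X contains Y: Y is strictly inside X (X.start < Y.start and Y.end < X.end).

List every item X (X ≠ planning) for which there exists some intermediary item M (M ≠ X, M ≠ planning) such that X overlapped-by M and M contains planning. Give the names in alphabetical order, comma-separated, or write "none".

Target planning = [Fri 10:00, Sun 04:00].
Intermediaries M with M contains planning: none.
Union: none.

none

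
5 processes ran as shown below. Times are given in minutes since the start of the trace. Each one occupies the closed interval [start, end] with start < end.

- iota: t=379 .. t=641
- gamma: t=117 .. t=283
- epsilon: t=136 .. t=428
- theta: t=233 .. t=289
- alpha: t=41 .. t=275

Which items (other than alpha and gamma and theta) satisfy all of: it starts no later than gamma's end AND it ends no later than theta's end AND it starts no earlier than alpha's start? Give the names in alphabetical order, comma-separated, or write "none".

none

Conditions: its start is no later than gamma's end (X.start <= t=283) AND its end is no later than theta's end (X.end <= t=289) AND its start is no earlier than alpha's start (X.start >= t=41).
epsilon: start t=136 <= t=283? ✓; end t=428 <= t=289? ✗; start t=136 >= t=41? ✓ → no.
iota: start t=379 <= t=283? ✗; end t=641 <= t=289? ✗; start t=379 >= t=41? ✓ → no.
Result: none.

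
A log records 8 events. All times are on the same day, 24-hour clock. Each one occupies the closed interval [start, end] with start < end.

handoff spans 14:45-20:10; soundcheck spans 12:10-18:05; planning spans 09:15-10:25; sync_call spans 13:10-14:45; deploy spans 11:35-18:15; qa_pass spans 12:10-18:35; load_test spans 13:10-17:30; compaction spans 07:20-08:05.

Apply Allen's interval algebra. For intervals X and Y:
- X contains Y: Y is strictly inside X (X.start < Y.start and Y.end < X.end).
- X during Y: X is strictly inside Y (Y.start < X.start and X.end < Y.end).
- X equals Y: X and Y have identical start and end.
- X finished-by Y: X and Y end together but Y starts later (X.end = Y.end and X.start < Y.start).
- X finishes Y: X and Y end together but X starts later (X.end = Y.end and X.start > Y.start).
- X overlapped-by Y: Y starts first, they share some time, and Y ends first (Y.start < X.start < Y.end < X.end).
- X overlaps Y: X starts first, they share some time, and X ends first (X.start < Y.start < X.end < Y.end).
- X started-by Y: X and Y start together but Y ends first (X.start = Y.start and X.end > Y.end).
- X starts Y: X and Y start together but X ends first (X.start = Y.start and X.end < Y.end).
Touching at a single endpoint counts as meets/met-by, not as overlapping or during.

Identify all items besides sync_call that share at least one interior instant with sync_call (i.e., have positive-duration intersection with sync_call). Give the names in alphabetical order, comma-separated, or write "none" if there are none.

deploy, load_test, qa_pass, soundcheck

Target sync_call = [13:10, 14:45].
compaction [07:20, 08:05] → before → no.
deploy [11:35, 18:15] → contains → yes.
handoff [14:45, 20:10] → met-by → no.
load_test [13:10, 17:30] → started-by → yes.
planning [09:15, 10:25] → before → no.
qa_pass [12:10, 18:35] → contains → yes.
soundcheck [12:10, 18:05] → contains → yes.
Result: deploy, load_test, qa_pass, soundcheck.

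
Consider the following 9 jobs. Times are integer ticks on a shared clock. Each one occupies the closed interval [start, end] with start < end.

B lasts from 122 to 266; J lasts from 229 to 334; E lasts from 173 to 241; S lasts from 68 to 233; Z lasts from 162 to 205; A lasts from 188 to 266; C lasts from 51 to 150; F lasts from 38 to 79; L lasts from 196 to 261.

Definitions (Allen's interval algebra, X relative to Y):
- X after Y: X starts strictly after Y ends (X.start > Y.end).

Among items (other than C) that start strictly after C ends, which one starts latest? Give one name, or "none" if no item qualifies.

J

Target C = [51, 150].
A [188, 266] → after → candidate.
B [122, 266] → overlapped-by → excluded.
E [173, 241] → after → candidate.
F [38, 79] → overlaps → excluded.
J [229, 334] → after → candidate.
L [196, 261] → after → candidate.
S [68, 233] → overlapped-by → excluded.
Z [162, 205] → after → candidate.
Among candidates, latest start is 229 → J.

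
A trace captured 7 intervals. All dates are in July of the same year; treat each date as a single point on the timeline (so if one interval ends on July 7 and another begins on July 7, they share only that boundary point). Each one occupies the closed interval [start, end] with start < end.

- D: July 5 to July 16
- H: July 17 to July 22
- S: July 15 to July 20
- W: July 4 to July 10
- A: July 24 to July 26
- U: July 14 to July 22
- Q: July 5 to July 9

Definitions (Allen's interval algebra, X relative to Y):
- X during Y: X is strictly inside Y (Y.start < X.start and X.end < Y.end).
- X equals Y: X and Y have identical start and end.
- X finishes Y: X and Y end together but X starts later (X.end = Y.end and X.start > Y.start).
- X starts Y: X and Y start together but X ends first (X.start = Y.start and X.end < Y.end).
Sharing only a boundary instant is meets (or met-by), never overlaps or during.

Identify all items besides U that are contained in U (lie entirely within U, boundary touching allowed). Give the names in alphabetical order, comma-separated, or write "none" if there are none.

Target U = [July 14, July 22].
A [July 24, July 26] → after → no.
D [July 5, July 16] → overlaps → no.
H [July 17, July 22] → finishes → yes.
Q [July 5, July 9] → before → no.
S [July 15, July 20] → during → yes.
W [July 4, July 10] → before → no.
Result: H, S.

H, S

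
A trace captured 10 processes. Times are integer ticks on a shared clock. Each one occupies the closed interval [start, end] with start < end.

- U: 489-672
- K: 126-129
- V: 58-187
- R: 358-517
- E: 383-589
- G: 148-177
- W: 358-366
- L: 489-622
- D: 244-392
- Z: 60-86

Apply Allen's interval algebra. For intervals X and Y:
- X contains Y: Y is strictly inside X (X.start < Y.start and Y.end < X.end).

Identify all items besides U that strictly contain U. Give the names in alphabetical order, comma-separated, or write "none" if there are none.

none

Target U = [489, 672].
D [244, 392] → before → no.
E [383, 589] → overlaps → no.
G [148, 177] → before → no.
K [126, 129] → before → no.
L [489, 622] → starts → no.
R [358, 517] → overlaps → no.
V [58, 187] → before → no.
W [358, 366] → before → no.
Z [60, 86] → before → no.
Result: none.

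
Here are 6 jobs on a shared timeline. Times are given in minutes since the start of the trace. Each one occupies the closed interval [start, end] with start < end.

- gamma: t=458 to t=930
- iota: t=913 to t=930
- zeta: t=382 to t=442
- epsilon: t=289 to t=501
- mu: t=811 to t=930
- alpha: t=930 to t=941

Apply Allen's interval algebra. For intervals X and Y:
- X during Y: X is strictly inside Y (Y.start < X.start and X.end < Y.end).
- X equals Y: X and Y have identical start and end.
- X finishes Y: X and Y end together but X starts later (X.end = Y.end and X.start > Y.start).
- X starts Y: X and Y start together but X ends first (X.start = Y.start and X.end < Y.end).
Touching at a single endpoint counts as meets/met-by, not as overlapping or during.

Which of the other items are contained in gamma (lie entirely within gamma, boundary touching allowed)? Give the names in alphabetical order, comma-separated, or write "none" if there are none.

Target gamma = [t=458, t=930].
alpha [t=930, t=941] → met-by → no.
epsilon [t=289, t=501] → overlaps → no.
iota [t=913, t=930] → finishes → yes.
mu [t=811, t=930] → finishes → yes.
zeta [t=382, t=442] → before → no.
Result: iota, mu.

iota, mu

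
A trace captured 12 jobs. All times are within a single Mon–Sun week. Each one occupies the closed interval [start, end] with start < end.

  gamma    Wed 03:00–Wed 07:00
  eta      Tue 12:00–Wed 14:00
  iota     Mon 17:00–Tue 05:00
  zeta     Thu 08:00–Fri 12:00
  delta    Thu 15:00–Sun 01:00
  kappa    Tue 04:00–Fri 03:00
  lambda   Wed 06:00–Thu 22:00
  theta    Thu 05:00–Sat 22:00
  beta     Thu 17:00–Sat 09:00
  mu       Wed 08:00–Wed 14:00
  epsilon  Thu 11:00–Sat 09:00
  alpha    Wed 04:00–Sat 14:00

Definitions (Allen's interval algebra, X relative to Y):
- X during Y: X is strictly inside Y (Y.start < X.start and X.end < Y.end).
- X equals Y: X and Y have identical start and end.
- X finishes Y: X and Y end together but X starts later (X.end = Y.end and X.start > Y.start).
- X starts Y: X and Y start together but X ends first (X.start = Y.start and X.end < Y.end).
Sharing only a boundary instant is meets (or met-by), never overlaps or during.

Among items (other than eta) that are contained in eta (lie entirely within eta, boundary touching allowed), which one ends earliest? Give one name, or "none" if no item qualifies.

gamma

Target eta = [Tue 12:00, Wed 14:00].
alpha [Wed 04:00, Sat 14:00] → overlapped-by → excluded.
beta [Thu 17:00, Sat 09:00] → after → excluded.
delta [Thu 15:00, Sun 01:00] → after → excluded.
epsilon [Thu 11:00, Sat 09:00] → after → excluded.
gamma [Wed 03:00, Wed 07:00] → during → candidate.
iota [Mon 17:00, Tue 05:00] → before → excluded.
kappa [Tue 04:00, Fri 03:00] → contains → excluded.
lambda [Wed 06:00, Thu 22:00] → overlapped-by → excluded.
mu [Wed 08:00, Wed 14:00] → finishes → candidate.
theta [Thu 05:00, Sat 22:00] → after → excluded.
zeta [Thu 08:00, Fri 12:00] → after → excluded.
Among candidates, earliest end is Wed 07:00 → gamma.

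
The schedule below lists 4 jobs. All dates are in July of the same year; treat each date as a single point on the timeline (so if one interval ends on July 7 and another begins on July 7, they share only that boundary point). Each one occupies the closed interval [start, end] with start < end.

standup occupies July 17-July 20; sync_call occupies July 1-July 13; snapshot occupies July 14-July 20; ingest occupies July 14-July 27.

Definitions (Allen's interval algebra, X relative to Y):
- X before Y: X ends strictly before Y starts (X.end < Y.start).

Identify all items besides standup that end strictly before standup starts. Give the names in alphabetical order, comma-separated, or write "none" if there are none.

Target standup = [July 17, July 20].
ingest [July 14, July 27] → contains → no.
snapshot [July 14, July 20] → finished-by → no.
sync_call [July 1, July 13] → before → yes.
Result: sync_call.

sync_call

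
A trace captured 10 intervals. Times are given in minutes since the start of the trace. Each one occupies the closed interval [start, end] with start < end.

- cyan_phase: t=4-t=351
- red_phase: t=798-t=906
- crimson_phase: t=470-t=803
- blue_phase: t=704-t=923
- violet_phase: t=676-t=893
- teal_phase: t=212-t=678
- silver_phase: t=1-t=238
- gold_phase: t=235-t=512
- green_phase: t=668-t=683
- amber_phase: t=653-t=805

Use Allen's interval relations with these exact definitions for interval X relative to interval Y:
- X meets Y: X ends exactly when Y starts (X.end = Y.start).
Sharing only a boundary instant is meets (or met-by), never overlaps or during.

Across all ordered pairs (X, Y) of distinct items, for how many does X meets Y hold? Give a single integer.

Checking all 90 ordered pairs for relation 'meets'; matching pairs in alphabetical order:
No pair satisfies it.
Count: 0.

0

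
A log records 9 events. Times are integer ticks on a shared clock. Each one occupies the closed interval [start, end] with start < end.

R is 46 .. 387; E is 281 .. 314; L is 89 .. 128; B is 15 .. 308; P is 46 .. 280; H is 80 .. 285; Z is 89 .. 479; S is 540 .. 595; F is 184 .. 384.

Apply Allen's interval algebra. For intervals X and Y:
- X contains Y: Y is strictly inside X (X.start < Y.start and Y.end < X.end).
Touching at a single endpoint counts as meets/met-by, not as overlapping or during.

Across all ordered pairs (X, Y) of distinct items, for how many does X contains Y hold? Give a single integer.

12

Checking all 72 ordered pairs for relation 'contains'; matching pairs in alphabetical order:
(B, H): B contains H ✓
(B, L): B contains L ✓
(B, P): B contains P ✓
(F, E): F contains E ✓
(H, L): H contains L ✓
(P, L): P contains L ✓
(R, E): R contains E ✓
(R, F): R contains F ✓
(R, H): R contains H ✓
(R, L): R contains L ✓
(Z, E): Z contains E ✓
(Z, F): Z contains F ✓
Count: 12.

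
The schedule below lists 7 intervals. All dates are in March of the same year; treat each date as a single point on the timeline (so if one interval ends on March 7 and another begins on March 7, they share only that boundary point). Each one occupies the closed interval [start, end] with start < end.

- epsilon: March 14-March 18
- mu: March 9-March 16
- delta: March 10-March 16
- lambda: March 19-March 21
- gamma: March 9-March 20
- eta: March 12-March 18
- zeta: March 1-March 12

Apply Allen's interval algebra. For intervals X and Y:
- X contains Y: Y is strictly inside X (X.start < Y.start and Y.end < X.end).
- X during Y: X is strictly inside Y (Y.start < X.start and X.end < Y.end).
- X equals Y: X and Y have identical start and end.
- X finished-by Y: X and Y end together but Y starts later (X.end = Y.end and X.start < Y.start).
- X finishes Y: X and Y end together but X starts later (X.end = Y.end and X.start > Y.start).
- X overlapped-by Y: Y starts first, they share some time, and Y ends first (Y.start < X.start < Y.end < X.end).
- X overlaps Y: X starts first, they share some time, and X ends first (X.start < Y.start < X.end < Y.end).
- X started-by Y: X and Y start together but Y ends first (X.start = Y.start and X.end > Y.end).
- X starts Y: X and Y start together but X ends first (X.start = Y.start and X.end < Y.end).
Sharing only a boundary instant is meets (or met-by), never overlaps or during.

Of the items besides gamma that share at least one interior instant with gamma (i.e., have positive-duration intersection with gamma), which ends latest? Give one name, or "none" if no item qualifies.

lambda

Target gamma = [March 9, March 20].
delta [March 10, March 16] → during → candidate.
epsilon [March 14, March 18] → during → candidate.
eta [March 12, March 18] → during → candidate.
lambda [March 19, March 21] → overlapped-by → candidate.
mu [March 9, March 16] → starts → candidate.
zeta [March 1, March 12] → overlaps → candidate.
Among candidates, latest end is March 21 → lambda.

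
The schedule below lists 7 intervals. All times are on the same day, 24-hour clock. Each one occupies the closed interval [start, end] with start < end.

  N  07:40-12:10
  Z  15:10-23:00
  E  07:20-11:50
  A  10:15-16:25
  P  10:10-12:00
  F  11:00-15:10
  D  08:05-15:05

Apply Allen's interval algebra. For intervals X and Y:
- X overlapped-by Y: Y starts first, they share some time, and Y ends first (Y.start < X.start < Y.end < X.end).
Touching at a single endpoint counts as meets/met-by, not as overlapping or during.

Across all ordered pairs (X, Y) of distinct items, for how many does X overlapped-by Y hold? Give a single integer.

Checking all 42 ordered pairs for relation 'overlapped-by'; matching pairs in alphabetical order:
(A, D): A overlapped-by D ✓
(A, E): A overlapped-by E ✓
(A, N): A overlapped-by N ✓
(A, P): A overlapped-by P ✓
(D, E): D overlapped-by E ✓
(D, N): D overlapped-by N ✓
(F, D): F overlapped-by D ✓
(F, E): F overlapped-by E ✓
(F, N): F overlapped-by N ✓
(F, P): F overlapped-by P ✓
(N, E): N overlapped-by E ✓
(P, E): P overlapped-by E ✓
(Z, A): Z overlapped-by A ✓
Count: 13.

13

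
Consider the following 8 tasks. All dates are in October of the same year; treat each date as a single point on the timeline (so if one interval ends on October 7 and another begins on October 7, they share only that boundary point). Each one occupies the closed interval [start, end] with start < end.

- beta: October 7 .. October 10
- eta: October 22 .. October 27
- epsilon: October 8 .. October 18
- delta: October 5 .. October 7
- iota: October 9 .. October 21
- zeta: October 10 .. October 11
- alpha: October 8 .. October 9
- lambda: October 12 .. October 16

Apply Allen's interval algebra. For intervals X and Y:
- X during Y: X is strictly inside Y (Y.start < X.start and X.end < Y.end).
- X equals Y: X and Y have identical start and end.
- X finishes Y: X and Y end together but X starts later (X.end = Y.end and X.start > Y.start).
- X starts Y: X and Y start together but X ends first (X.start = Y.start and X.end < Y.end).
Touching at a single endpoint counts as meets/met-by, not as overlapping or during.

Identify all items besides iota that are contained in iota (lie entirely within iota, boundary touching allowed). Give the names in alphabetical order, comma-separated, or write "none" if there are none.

lambda, zeta

Target iota = [October 9, October 21].
alpha [October 8, October 9] → meets → no.
beta [October 7, October 10] → overlaps → no.
delta [October 5, October 7] → before → no.
epsilon [October 8, October 18] → overlaps → no.
eta [October 22, October 27] → after → no.
lambda [October 12, October 16] → during → yes.
zeta [October 10, October 11] → during → yes.
Result: lambda, zeta.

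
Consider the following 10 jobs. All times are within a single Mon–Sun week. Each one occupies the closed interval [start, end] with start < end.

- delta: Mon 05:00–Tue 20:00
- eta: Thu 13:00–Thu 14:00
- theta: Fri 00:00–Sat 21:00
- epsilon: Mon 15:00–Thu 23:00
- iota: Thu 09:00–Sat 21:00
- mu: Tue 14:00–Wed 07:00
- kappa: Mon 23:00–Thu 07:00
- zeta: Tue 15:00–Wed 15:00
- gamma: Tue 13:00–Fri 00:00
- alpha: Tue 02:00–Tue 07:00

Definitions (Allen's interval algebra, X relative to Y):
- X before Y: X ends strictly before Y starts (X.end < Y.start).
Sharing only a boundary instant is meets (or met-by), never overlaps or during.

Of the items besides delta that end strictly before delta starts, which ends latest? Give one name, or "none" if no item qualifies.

Target delta = [Mon 05:00, Tue 20:00].
alpha [Tue 02:00, Tue 07:00] → during → excluded.
epsilon [Mon 15:00, Thu 23:00] → overlapped-by → excluded.
eta [Thu 13:00, Thu 14:00] → after → excluded.
gamma [Tue 13:00, Fri 00:00] → overlapped-by → excluded.
iota [Thu 09:00, Sat 21:00] → after → excluded.
kappa [Mon 23:00, Thu 07:00] → overlapped-by → excluded.
mu [Tue 14:00, Wed 07:00] → overlapped-by → excluded.
theta [Fri 00:00, Sat 21:00] → after → excluded.
zeta [Tue 15:00, Wed 15:00] → overlapped-by → excluded.
No candidates → none.

none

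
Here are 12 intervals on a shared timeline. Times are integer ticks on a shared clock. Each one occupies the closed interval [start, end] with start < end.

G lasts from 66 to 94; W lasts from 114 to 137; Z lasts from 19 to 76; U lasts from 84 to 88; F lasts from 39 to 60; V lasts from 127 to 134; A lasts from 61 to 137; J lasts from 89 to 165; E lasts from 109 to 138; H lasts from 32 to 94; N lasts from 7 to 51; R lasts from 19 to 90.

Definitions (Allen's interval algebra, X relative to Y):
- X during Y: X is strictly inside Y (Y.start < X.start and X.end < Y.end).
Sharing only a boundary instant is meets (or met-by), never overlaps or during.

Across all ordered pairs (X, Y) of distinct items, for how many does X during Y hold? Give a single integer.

15

Checking all 132 ordered pairs for relation 'during'; matching pairs in alphabetical order:
(E, J): E during J ✓
(F, H): F during H ✓
(F, R): F during R ✓
(F, Z): F during Z ✓
(G, A): G during A ✓
(U, A): U during A ✓
(U, G): U during G ✓
(U, H): U during H ✓
(U, R): U during R ✓
(V, A): V during A ✓
(V, E): V during E ✓
(V, J): V during J ✓
(V, W): V during W ✓
(W, E): W during E ✓
(W, J): W during J ✓
Count: 15.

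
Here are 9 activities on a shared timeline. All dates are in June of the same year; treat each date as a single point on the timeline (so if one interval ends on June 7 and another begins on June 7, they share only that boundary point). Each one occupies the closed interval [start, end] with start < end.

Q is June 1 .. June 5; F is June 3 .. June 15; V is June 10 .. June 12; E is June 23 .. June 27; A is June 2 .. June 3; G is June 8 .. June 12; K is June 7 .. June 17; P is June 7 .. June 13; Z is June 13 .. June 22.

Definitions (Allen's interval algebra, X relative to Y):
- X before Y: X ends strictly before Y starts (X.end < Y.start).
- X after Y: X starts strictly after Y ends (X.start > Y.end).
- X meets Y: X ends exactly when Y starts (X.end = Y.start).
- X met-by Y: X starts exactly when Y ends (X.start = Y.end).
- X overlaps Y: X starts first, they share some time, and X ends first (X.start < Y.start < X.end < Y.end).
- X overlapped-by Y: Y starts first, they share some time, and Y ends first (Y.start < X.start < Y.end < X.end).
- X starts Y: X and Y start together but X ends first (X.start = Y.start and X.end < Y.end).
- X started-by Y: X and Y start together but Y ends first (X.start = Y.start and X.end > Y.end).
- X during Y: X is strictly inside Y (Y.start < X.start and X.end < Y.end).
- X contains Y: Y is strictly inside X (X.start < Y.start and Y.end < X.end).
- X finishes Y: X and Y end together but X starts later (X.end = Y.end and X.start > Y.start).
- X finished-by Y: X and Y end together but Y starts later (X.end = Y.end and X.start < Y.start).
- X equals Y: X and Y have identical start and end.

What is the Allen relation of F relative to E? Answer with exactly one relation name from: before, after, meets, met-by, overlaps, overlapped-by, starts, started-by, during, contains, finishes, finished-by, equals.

before

F = [June 3, June 15]; E = [June 23, June 27].
Compare endpoints: F.start < E.start, F.start < E.end, F.end < E.start, F.end < E.end.
That pattern is 'before'.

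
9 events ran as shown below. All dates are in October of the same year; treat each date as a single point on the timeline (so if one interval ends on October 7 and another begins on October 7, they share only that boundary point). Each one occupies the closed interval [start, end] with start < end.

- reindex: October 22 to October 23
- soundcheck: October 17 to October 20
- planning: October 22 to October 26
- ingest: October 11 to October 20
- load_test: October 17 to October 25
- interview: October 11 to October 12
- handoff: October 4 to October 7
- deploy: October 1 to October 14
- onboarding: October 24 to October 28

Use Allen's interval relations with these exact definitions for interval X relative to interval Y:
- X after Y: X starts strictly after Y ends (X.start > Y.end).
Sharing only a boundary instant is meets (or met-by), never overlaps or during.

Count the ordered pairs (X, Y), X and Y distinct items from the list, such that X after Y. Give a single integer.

Checking all 72 ordered pairs for relation 'after'; matching pairs in alphabetical order:
(ingest, handoff): ingest after handoff ✓
(interview, handoff): interview after handoff ✓
(load_test, deploy): load_test after deploy ✓
(load_test, handoff): load_test after handoff ✓
(load_test, interview): load_test after interview ✓
(onboarding, deploy): onboarding after deploy ✓
(onboarding, handoff): onboarding after handoff ✓
(onboarding, ingest): onboarding after ingest ✓
(onboarding, interview): onboarding after interview ✓
(onboarding, reindex): onboarding after reindex ✓
(onboarding, soundcheck): onboarding after soundcheck ✓
(planning, deploy): planning after deploy ✓
(planning, handoff): planning after handoff ✓
(planning, ingest): planning after ingest ✓
(planning, interview): planning after interview ✓
(planning, soundcheck): planning after soundcheck ✓
(reindex, deploy): reindex after deploy ✓
(reindex, handoff): reindex after handoff ✓
(reindex, ingest): reindex after ingest ✓
(reindex, interview): reindex after interview ✓
(reindex, soundcheck): reindex after soundcheck ✓
(soundcheck, deploy): soundcheck after deploy ✓
(soundcheck, handoff): soundcheck after handoff ✓
(soundcheck, interview): soundcheck after interview ✓
Count: 24.

24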